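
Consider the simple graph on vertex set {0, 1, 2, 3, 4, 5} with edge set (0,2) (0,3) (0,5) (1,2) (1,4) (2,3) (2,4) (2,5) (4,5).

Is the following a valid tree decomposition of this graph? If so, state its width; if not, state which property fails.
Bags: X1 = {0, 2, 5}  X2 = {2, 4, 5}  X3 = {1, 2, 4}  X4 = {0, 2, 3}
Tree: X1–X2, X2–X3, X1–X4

Checking the three conditions: (i) the bags cover all of {0, 1, 2, 3, 4, 5}; (ii) for each edge, some bag contains both endpoints; (iii) the bags containing any fixed vertex form a subtree. All hold, so the decomposition is valid with width 3 − 1 = 2.

Yes; width 2.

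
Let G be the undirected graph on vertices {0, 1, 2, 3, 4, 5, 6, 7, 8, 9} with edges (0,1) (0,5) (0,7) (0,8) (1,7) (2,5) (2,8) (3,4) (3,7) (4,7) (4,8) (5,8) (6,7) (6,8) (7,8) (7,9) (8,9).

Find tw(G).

2

A width-2 tree decomposition is:
Bags: B1 = {0, 7, 8}  B2 = {0, 5, 8}  B3 = {6, 7, 8}  B4 = {2, 5, 8}  B5 = {7, 8, 9}  B6 = {4, 7, 8}  B7 = {3, 4, 7}  B8 = {0, 1, 7}
Tree: B1–B2, B1–B3, B2–B4, B1–B5, B3–B6, B6–B7, B1–B8
The largest bag has 3 vertices, giving width 2; this decomposition certifies tw(G) ≤ 2. On the other hand G contains the 3-clique {2, 5, 8}. A clique must lie in a single bag of any decomposition, so no decomposition can have width below 2. Combining the bounds, tw(G) = 2.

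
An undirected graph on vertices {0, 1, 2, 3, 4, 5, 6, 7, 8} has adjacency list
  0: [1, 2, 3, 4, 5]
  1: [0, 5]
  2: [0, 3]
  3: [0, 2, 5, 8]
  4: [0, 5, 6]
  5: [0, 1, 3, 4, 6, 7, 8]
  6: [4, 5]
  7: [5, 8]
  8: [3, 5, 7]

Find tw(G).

2

A width-2 tree decomposition is:
Bags: B1 = {0, 3, 5}  B2 = {0, 1, 5}  B3 = {0, 4, 5}  B4 = {4, 5, 6}  B5 = {3, 5, 8}  B6 = {5, 7, 8}  B7 = {0, 2, 3}
Tree: B1–B2, B2–B3, B3–B4, B1–B5, B5–B6, B1–B7
Each bag holds 3 vertices, so the decomposition has width 2, which upper-bounds the treewidth. For the lower bound, the 3 vertices {0, 2, 3} are pairwise adjacent, and any tree decomposition puts a clique entirely inside one bag — forcing width ≥ 2. Therefore the treewidth is 2.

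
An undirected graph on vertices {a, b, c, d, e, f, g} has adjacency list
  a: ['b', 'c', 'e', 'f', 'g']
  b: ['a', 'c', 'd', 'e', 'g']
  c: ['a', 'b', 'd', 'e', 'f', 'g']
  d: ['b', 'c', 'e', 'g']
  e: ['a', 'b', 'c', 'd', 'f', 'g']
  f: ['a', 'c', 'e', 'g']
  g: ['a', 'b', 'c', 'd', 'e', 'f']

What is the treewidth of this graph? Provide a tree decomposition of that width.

Treewidth 4.
One such decomposition:
Bags: B1 = {b, c, d, e, g}  B2 = {a, b, c, e, g}  B3 = {a, c, e, f, g}
Tree: B1–B2, B2–B3

The largest bag has 5 vertices, giving width 4; this decomposition certifies tw(G) ≤ 4. For the lower bound, the 5 vertices {a, c, e, f, g} are pairwise adjacent, and any tree decomposition puts a clique entirely inside one bag — forcing width ≥ 4. Hence tw(G) = 4 exactly.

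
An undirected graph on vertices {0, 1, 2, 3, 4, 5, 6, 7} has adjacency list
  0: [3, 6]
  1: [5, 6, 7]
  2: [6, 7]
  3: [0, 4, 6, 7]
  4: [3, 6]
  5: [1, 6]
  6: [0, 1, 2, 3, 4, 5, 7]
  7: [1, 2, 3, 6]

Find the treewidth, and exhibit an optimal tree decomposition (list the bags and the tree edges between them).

Treewidth 2.
Bags: B1 = {2, 6, 7}  B2 = {3, 6, 7}  B3 = {1, 6, 7}  B4 = {0, 3, 6}  B5 = {3, 4, 6}  B6 = {1, 5, 6}
Tree: B1–B2, B1–B3, B2–B4, B4–B5, B3–B6

Each bag holds 3 vertices, so the decomposition has width 2, which upper-bounds the treewidth. On the other hand G contains the 3-clique {1, 5, 6}. A clique must lie in a single bag of any decomposition, so no decomposition can have width below 2. Combining the bounds, tw(G) = 2.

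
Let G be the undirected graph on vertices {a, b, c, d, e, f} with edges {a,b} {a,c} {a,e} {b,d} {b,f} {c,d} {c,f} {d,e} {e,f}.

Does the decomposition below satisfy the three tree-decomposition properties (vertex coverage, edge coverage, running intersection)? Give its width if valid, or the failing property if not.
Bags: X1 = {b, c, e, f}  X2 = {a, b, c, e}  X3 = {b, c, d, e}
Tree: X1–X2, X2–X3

Yes; width 3.

Checking the three conditions: (i) the bags cover all of {a, b, c, d, e, f}; (ii) for each edge, some bag contains both endpoints; (iii) the bags containing any fixed vertex form a subtree. All hold, so the decomposition is valid with width 4 − 1 = 3.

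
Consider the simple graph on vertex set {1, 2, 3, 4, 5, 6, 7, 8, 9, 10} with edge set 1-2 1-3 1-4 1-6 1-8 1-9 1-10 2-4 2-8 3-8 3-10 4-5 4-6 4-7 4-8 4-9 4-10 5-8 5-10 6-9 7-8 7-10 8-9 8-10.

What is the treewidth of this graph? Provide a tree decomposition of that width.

Treewidth 3.
Bags: B1 = {4, 7, 8, 10}  B2 = {1, 4, 8, 10}  B3 = {4, 5, 8, 10}  B4 = {1, 4, 8, 9}  B5 = {1, 2, 4, 8}  B6 = {1, 3, 8, 10}  B7 = {1, 4, 6, 9}
Tree: B1–B2, B2–B3, B2–B4, B2–B5, B2–B6, B4–B7

The largest bag has 4 vertices, giving width 3; this decomposition certifies tw(G) ≤ 3. For the lower bound, the 4 vertices {1, 3, 8, 10} are pairwise adjacent, and any tree decomposition puts a clique entirely inside one bag — forcing width ≥ 3. Therefore the treewidth is 3.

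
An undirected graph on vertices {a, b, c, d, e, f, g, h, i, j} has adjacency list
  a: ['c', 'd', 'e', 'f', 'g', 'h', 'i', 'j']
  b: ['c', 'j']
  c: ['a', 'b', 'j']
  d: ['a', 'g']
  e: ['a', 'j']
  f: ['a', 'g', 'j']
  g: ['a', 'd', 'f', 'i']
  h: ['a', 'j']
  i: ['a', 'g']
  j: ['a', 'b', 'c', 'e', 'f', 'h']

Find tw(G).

A width-2 tree decomposition is:
Bags: B1 = {a, g, i}  B2 = {a, f, g}  B3 = {a, d, g}  B4 = {a, f, j}  B5 = {a, e, j}  B6 = {a, h, j}  B7 = {a, c, j}  B8 = {b, c, j}
Tree: B1–B2, B1–B3, B2–B4, B4–B5, B5–B6, B5–B7, B7–B8
Each bag holds 3 vertices, so the decomposition has width 2, which upper-bounds the treewidth. On the other hand G contains the 3-clique {a, d, g}. A clique must lie in a single bag of any decomposition, so no decomposition can have width below 2. The upper and lower bounds meet at 2, so that is the treewidth.

2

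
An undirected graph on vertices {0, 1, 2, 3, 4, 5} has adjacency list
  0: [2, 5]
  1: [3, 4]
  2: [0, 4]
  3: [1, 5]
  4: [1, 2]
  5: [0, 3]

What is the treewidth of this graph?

A width-2 tree decomposition is:
Bags: B1 = {0, 2, 4}  B2 = {0, 4, 5}  B3 = {3, 4, 5}  B4 = {1, 3, 4}
Tree: B1–B2, B2–B3, B3–B4
Every bag has size at most 3, so the width is 3 − 1 = 2 and tw(G) ≤ 2. The edges 4–2–0–5–3–1–4 form a cycle, so G is not a tree and its treewidth is at least 2. Combining the bounds, tw(G) = 2.

2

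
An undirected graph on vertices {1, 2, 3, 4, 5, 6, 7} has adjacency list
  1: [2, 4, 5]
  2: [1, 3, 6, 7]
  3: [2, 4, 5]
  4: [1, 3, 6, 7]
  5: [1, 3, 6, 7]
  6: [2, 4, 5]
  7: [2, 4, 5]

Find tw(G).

A width-3 tree decomposition is:
Bags: B1 = {1, 2, 4, 5}  B2 = {2, 4, 5, 6}  B3 = {2, 4, 5, 7}  B4 = {2, 3, 4, 5}
Tree: B1–B2, B2–B3, B3–B4
Each bag holds 4 vertices, so the decomposition has width 3, which upper-bounds the treewidth. For the lower bound: the 4 vertex sets {1,4}, {2,6}, {5}, {7} are disjoint, each induces a connected subgraph, and every pair is joined by at least one edge of G. Contracting each set to a single vertex therefore yields K_{4} as a minor, and since treewidth is minor-monotone, tw(G) ≥ tw(K_{4}) = 3. Therefore the treewidth is 3.

3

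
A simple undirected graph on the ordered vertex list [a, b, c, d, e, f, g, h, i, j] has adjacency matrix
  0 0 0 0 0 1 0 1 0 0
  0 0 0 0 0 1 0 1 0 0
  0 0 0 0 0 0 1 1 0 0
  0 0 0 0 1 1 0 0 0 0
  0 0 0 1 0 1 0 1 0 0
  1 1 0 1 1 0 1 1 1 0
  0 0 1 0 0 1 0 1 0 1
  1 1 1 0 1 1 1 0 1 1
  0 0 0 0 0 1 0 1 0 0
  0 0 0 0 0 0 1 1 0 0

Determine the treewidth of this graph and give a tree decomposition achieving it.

Treewidth 2.
One optimal decomposition is:
Bags: B1 = {a, f, h}  B2 = {b, f, h}  B3 = {f, g, h}  B4 = {g, h, j}  B5 = {e, f, h}  B6 = {f, h, i}  B7 = {d, e, f}  B8 = {c, g, h}
Tree: B1–B2, B1–B3, B3–B4, B3–B5, B3–B6, B5–B7, B4–B8

Each bag holds 3 vertices, so the decomposition has width 2, which upper-bounds the treewidth. For the lower bound, the 3 vertices {d, e, f} are pairwise adjacent, and any tree decomposition puts a clique entirely inside one bag — forcing width ≥ 2. Combining the bounds, tw(G) = 2.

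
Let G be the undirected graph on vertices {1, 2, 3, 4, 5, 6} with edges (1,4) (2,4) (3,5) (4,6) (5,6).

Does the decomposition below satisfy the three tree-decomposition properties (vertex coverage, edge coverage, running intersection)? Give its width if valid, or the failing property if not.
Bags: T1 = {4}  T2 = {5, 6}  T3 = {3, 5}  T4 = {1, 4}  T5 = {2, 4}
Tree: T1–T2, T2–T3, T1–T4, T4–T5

No — edge (6,4) lies in no bag.

A tree decomposition must satisfy three properties: every vertex lies in some bag; for every edge, both endpoints lie together in some bag; and for every vertex, the bags containing it form a connected subtree. Here edge (6,4) lies in no bag, so the decomposition is invalid.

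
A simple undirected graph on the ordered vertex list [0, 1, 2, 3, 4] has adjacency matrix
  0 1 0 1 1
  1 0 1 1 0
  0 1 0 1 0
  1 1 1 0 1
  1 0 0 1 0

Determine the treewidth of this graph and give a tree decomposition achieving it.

Each bag holds 3 vertices, so the decomposition has width 2, which upper-bounds the treewidth. On the other hand G contains the 3-clique {0, 1, 3}. A clique must lie in a single bag of any decomposition, so no decomposition can have width below 2. Combining the bounds, tw(G) = 2.

Treewidth 2.
One optimal decomposition is:
Bags: B1 = {0, 1, 3}  B2 = {1, 2, 3}  B3 = {0, 3, 4}
Tree: B1–B2, B1–B3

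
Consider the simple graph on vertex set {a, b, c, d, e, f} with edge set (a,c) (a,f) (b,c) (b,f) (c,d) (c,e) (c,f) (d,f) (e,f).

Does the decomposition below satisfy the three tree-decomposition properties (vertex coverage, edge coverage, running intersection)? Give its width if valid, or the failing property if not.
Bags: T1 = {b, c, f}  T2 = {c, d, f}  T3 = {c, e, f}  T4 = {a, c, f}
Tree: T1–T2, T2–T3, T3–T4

Yes; width 2.

Checking the three conditions: (i) the bags cover all of {a, b, c, d, e, f}; (ii) for each edge, some bag contains both endpoints; (iii) the bags containing any fixed vertex form a subtree. All hold, so the decomposition is valid with width 3 − 1 = 2.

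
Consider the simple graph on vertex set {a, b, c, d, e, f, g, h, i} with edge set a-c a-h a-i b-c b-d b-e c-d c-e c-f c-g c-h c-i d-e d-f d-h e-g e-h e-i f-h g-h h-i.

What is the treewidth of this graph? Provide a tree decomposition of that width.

Every bag has size at most 4, so the width is 4 − 1 = 3 and tw(G) ≤ 3. For the lower bound, the 4 vertices {a, c, h, i} are pairwise adjacent, and any tree decomposition puts a clique entirely inside one bag — forcing width ≥ 3. Hence tw(G) = 3 exactly.

Treewidth 3.
One such decomposition:
Bags: B1 = {a, c, h, i}  B2 = {c, e, h, i}  B3 = {c, d, e, h}  B4 = {c, d, f, h}  B5 = {c, e, g, h}  B6 = {b, c, d, e}
Tree: B1–B2, B2–B3, B3–B4, B2–B5, B3–B6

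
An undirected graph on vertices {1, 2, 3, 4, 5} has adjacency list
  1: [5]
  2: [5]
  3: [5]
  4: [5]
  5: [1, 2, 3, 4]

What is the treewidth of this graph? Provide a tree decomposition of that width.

Treewidth 1.
One optimal decomposition is:
Bags: B1 = {3, 5}  B2 = {1, 5}  B3 = {4, 5}  B4 = {2, 5}
Tree: B1–B2, B1–B3, B1–B4

The largest bag has 2 vertices, giving width 1; this decomposition certifies tw(G) ≤ 1. Since G has at least one edge (e.g. 3–5), it is not an edgeless graph, so tw(G) ≥ 1. Therefore the treewidth is 1.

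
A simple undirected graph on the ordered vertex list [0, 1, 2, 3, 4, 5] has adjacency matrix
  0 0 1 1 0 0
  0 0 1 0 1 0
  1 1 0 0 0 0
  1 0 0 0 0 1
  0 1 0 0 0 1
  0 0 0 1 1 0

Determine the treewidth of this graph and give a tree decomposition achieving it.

Treewidth 2.
One such decomposition:
Bags: B1 = {0, 2, 3}  B2 = {2, 3, 5}  B3 = {2, 4, 5}  B4 = {1, 2, 4}
Tree: B1–B2, B2–B3, B3–B4

Every bag has size at most 3, so the width is 3 − 1 = 2 and tw(G) ≤ 2. The edges 2–0–3–5–4–1–2 form a cycle, so G is not a tree and its treewidth is at least 2. The upper and lower bounds meet at 2, so that is the treewidth.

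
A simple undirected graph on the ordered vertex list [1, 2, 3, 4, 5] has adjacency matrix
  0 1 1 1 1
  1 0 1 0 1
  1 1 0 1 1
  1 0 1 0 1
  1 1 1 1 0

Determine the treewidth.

A width-3 tree decomposition is:
Bags: B1 = {1, 3, 4, 5}  B2 = {1, 2, 3, 5}
Tree: B1–B2
Every bag has size at most 4, so the width is 4 − 1 = 3 and tw(G) ≤ 3. Conversely, {1, 2, 3, 5} is a clique of size 4, and the vertices of any clique must share a bag in every tree decomposition; so some bag has ≥ 4 vertices and tw(G) ≥ 3. Combining the bounds, tw(G) = 3.

3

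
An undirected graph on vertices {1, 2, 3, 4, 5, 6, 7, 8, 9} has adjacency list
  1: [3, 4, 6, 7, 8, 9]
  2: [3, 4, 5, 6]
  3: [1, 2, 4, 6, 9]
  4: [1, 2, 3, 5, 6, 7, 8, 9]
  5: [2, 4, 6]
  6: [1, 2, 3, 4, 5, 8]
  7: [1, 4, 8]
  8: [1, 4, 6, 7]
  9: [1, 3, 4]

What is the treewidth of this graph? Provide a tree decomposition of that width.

The largest bag has 4 vertices, giving width 3; this decomposition certifies tw(G) ≤ 3. Conversely, {1, 4, 6, 8} is a clique of size 4, and the vertices of any clique must share a bag in every tree decomposition; so some bag has ≥ 4 vertices and tw(G) ≥ 3. Combining the bounds, tw(G) = 3.

Treewidth 3.
One such decomposition:
Bags: B1 = {1, 3, 4, 6}  B2 = {1, 4, 6, 8}  B3 = {1, 3, 4, 9}  B4 = {2, 3, 4, 6}  B5 = {2, 4, 5, 6}  B6 = {1, 4, 7, 8}
Tree: B1–B2, B1–B3, B1–B4, B4–B5, B2–B6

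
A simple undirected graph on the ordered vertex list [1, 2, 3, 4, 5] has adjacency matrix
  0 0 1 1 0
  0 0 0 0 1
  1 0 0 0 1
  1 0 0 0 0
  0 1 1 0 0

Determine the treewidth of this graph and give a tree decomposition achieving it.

Every bag has size at most 2, so the width is 2 − 1 = 1 and tw(G) ≤ 1. G has an edge, so its treewidth is at least 1. Combining the bounds, tw(G) = 1.

Treewidth 1.
One optimal decomposition is:
Bags: B1 = {1, 4}  B2 = {1, 3}  B3 = {3, 5}  B4 = {2, 5}
Tree: B1–B2, B2–B3, B3–B4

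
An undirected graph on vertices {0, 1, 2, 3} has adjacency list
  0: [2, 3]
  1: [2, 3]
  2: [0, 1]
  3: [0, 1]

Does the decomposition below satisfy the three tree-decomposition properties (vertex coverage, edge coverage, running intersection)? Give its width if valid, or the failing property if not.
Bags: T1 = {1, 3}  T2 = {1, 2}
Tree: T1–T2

No — vertex 0 appears in no bag.

A tree decomposition must satisfy three properties: every vertex lies in some bag; for every edge, both endpoints lie together in some bag; and for every vertex, the bags containing it form a connected subtree. Here vertex 0 appears in no bag, so the decomposition is invalid.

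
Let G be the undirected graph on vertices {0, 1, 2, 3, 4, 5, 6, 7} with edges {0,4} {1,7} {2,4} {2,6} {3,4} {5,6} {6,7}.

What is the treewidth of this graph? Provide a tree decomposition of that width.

The largest bag has 2 vertices, giving width 1; this decomposition certifies tw(G) ≤ 1. Since G has at least one edge (e.g. 6–2), it is not an edgeless graph, so tw(G) ≥ 1. Hence tw(G) = 1 exactly.

Treewidth 1.
Bags: B1 = {2, 6}  B2 = {2, 4}  B3 = {3, 4}  B4 = {6, 7}  B5 = {0, 4}  B6 = {1, 7}  B7 = {5, 6}
Tree: B1–B2, B2–B3, B1–B4, B3–B5, B4–B6, B4–B7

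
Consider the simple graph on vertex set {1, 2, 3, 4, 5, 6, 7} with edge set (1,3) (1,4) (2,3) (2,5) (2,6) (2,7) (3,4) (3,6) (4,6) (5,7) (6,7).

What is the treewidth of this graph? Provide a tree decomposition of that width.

Treewidth 2.
One such decomposition:
Bags: B1 = {2, 5, 7}  B2 = {2, 6, 7}  B3 = {2, 3, 6}  B4 = {3, 4, 6}  B5 = {1, 3, 4}
Tree: B1–B2, B2–B3, B3–B4, B4–B5

Every bag has size at most 3, so the width is 3 − 1 = 2 and tw(G) ≤ 2. On the other hand G contains the 3-clique {1, 3, 4}. A clique must lie in a single bag of any decomposition, so no decomposition can have width below 2. Therefore the treewidth is 2.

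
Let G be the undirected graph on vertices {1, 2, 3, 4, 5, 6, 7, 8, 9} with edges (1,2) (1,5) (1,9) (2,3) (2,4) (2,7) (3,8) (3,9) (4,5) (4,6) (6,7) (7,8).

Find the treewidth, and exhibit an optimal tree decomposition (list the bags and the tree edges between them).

The largest bag has 4 vertices, giving width 3; this decomposition certifies tw(G) ≤ 3. For the lower bound: the 4 vertex sets {6,7,8}, {3}, {2}, {1,4,5,9} are disjoint, each induces a connected subgraph, and every pair is joined by at least one edge of G. Contracting each set to a single vertex therefore yields K_{4} as a minor, and since treewidth is minor-monotone, tw(G) ≥ tw(K_{4}) = 3. Therefore the treewidth is 3.

Treewidth 3.
One such decomposition:
Bags: B1 = {3, 6, 7, 8}  B2 = {2, 3, 6, 7}  B3 = {2, 3, 4, 6}  B4 = {2, 3, 4, 9}  B5 = {1, 2, 4, 9}  B6 = {1, 4, 5, 9}
Tree: B1–B2, B2–B3, B3–B4, B4–B5, B5–B6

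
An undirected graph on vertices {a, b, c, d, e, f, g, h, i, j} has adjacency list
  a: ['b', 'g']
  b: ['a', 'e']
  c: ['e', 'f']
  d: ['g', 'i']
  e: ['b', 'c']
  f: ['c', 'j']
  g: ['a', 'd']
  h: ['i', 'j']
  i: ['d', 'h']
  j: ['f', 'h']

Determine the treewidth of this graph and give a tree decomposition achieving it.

Each bag holds 3 vertices, so the decomposition has width 2, which upper-bounds the treewidth. For the lower bound, G contains the cycle e–c–f–j–h–i–d–g–a–b–e, so G is not a forest; only forests have treewidth ≤ 1, hence tw(G) ≥ 2. Hence tw(G) = 2 exactly.

Treewidth 2.
One such decomposition:
Bags: B1 = {c, e, f}  B2 = {e, f, j}  B3 = {e, h, j}  B4 = {e, h, i}  B5 = {d, e, i}  B6 = {d, e, g}  B7 = {a, e, g}  B8 = {a, b, e}
Tree: B1–B2, B2–B3, B3–B4, B4–B5, B5–B6, B6–B7, B7–B8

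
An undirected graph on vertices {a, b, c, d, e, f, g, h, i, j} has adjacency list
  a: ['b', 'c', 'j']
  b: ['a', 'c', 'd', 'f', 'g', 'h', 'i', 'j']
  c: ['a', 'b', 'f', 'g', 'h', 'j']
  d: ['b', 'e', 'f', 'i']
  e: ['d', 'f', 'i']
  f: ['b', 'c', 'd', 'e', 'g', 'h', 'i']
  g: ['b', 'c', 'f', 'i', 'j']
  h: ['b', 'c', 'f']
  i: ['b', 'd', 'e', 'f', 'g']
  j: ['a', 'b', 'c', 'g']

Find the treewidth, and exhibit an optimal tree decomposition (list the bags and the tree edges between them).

Treewidth 3.
One optimal decomposition is:
Bags: B1 = {b, c, f, g}  B2 = {b, c, f, h}  B3 = {b, f, g, i}  B4 = {b, d, f, i}  B5 = {b, c, g, j}  B6 = {a, b, c, j}  B7 = {d, e, f, i}
Tree: B1–B2, B1–B3, B3–B4, B1–B5, B5–B6, B4–B7

Each bag holds 4 vertices, so the decomposition has width 3, which upper-bounds the treewidth. Conversely, {d, e, f, i} is a clique of size 4, and the vertices of any clique must share a bag in every tree decomposition; so some bag has ≥ 4 vertices and tw(G) ≥ 3. Hence tw(G) = 3 exactly.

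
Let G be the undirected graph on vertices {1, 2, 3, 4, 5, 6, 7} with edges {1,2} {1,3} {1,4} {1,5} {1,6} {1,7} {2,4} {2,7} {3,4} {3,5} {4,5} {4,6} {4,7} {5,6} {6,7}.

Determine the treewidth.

3

A width-3 tree decomposition is:
Bags: B1 = {1, 2, 4, 7}  B2 = {1, 4, 6, 7}  B3 = {1, 4, 5, 6}  B4 = {1, 3, 4, 5}
Tree: B1–B2, B2–B3, B3–B4
The largest bag has 4 vertices, giving width 3; this decomposition certifies tw(G) ≤ 3. Conversely, {1, 2, 4, 7} is a clique of size 4, and the vertices of any clique must share a bag in every tree decomposition; so some bag has ≥ 4 vertices and tw(G) ≥ 3. Hence tw(G) = 3 exactly.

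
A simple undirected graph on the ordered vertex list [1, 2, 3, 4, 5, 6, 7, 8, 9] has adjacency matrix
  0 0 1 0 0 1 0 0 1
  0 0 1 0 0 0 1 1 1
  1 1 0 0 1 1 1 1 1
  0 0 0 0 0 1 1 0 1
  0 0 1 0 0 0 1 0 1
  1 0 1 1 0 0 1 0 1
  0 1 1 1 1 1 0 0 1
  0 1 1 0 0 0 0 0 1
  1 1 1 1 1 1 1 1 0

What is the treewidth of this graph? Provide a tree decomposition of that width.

Every bag has size at most 4, so the width is 4 − 1 = 3 and tw(G) ≤ 3. For the lower bound, the 4 vertices {2, 3, 8, 9} are pairwise adjacent, and any tree decomposition puts a clique entirely inside one bag — forcing width ≥ 3. The upper and lower bounds meet at 3, so that is the treewidth.

Treewidth 3.
Bags: B1 = {2, 3, 7, 9}  B2 = {3, 6, 7, 9}  B3 = {4, 6, 7, 9}  B4 = {2, 3, 8, 9}  B5 = {3, 5, 7, 9}  B6 = {1, 3, 6, 9}
Tree: B1–B2, B2–B3, B1–B4, B2–B5, B2–B6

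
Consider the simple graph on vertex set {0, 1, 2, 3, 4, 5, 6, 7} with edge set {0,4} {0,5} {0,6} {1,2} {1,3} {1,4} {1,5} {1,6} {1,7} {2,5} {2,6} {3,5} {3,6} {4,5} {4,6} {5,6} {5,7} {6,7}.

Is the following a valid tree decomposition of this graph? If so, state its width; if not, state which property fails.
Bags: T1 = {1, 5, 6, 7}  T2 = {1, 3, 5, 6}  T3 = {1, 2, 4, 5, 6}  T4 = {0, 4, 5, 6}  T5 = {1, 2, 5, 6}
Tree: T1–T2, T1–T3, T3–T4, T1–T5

No — bags containing vertex 2 are not connected in the tree.

A tree decomposition must satisfy three properties: every vertex lies in some bag; for every edge, both endpoints lie together in some bag; and for every vertex, the bags containing it form a connected subtree. Here bags containing vertex 2 are not connected in the tree, so the decomposition is invalid.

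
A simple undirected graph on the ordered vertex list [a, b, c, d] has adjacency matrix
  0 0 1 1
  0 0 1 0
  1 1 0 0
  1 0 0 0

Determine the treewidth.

1

A width-1 tree decomposition is:
Bags: B1 = {a, c}  B2 = {a, d}  B3 = {b, c}
Tree: B1–B2, B1–B3
Each bag holds 2 vertices, so the decomposition has width 1, which upper-bounds the treewidth. Any graph with an edge has treewidth ≥ 1, and G has the edge a–c. Combining the bounds, tw(G) = 1.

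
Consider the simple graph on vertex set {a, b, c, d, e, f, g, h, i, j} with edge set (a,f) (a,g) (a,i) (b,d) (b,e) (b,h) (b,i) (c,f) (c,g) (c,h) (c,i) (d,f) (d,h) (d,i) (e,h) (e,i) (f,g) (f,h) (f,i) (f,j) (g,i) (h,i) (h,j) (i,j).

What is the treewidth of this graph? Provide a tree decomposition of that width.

Treewidth 3.
Bags: B1 = {d, f, h, i}  B2 = {c, f, h, i}  B3 = {b, d, h, i}  B4 = {c, f, g, i}  B5 = {a, f, g, i}  B6 = {b, e, h, i}  B7 = {f, h, i, j}
Tree: B1–B2, B1–B3, B2–B4, B4–B5, B3–B6, B1–B7

Every bag has size at most 4, so the width is 4 − 1 = 3 and tw(G) ≤ 3. On the other hand G contains the 4-clique {b, e, h, i}. A clique must lie in a single bag of any decomposition, so no decomposition can have width below 3. Hence tw(G) = 3 exactly.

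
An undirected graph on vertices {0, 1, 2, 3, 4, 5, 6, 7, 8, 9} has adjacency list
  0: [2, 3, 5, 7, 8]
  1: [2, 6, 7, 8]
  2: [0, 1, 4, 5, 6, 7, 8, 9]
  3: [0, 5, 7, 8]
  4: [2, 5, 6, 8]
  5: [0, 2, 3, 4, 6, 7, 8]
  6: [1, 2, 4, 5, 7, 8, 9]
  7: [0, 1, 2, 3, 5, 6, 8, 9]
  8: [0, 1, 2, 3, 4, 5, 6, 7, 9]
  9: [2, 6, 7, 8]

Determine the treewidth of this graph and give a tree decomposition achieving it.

The largest bag has 5 vertices, giving width 4; this decomposition certifies tw(G) ≤ 4. On the other hand G contains the 5-clique {0, 2, 5, 7, 8}. A clique must lie in a single bag of any decomposition, so no decomposition can have width below 4. The upper and lower bounds meet at 4, so that is the treewidth.

Treewidth 4.
One such decomposition:
Bags: B1 = {2, 5, 6, 7, 8}  B2 = {1, 2, 6, 7, 8}  B3 = {0, 2, 5, 7, 8}  B4 = {2, 4, 5, 6, 8}  B5 = {2, 6, 7, 8, 9}  B6 = {0, 3, 5, 7, 8}
Tree: B1–B2, B1–B3, B1–B4, B2–B5, B3–B6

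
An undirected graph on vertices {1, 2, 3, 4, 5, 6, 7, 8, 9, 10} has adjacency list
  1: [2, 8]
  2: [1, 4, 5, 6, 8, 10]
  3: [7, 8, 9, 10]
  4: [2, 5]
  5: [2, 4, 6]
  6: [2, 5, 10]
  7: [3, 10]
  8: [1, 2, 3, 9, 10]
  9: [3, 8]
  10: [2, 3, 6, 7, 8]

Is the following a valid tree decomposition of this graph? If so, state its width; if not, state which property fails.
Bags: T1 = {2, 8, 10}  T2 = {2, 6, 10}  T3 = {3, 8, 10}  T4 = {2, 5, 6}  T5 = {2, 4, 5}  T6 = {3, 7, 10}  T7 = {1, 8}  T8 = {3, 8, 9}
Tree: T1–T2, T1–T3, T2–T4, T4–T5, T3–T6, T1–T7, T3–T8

No — edge (2,1) lies in no bag.

A tree decomposition must satisfy three properties: every vertex lies in some bag; for every edge, both endpoints lie together in some bag; and for every vertex, the bags containing it form a connected subtree. Here edge (2,1) lies in no bag, so the decomposition is invalid.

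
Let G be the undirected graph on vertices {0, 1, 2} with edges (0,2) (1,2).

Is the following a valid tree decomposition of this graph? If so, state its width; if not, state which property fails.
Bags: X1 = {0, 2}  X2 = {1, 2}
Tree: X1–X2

Every vertex of G appears in some bag (union = {0, 1, 2}); every edge is covered by a bag; and for each vertex v the set of bags containing v is connected in the bag tree. The decomposition is therefore valid. The largest bag has 2 vertices, so the width is 1.

Yes; width 1.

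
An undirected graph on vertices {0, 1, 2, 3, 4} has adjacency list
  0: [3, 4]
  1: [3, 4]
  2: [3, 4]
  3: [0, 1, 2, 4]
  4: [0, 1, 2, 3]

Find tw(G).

A width-2 tree decomposition is:
Bags: B1 = {2, 3, 4}  B2 = {1, 3, 4}  B3 = {0, 3, 4}
Tree: B1–B2, B2–B3
Every bag has size at most 3, so the width is 3 − 1 = 2 and tw(G) ≤ 2. On the other hand G contains the 3-clique {0, 3, 4}. A clique must lie in a single bag of any decomposition, so no decomposition can have width below 2. The upper and lower bounds meet at 2, so that is the treewidth.

2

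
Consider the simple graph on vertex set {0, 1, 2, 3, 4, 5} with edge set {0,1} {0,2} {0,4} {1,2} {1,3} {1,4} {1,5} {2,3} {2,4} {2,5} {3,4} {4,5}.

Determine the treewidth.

A width-3 tree decomposition is:
Bags: B1 = {0, 1, 2, 4}  B2 = {1, 2, 3, 4}  B3 = {1, 2, 4, 5}
Tree: B1–B2, B2–B3
The largest bag has 4 vertices, giving width 3; this decomposition certifies tw(G) ≤ 3. Conversely, {0, 1, 2, 4} is a clique of size 4, and the vertices of any clique must share a bag in every tree decomposition; so some bag has ≥ 4 vertices and tw(G) ≥ 3. Therefore the treewidth is 3.

3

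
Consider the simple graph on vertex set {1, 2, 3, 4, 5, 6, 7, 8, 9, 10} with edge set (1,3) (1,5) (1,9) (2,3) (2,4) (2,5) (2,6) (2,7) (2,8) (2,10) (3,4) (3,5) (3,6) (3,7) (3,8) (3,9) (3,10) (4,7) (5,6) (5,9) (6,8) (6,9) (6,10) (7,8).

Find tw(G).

A width-3 tree decomposition is:
Bags: B1 = {2, 3, 6, 8}  B2 = {2, 3, 5, 6}  B3 = {2, 3, 7, 8}  B4 = {2, 3, 4, 7}  B5 = {3, 5, 6, 9}  B6 = {2, 3, 6, 10}  B7 = {1, 3, 5, 9}
Tree: B1–B2, B1–B3, B3–B4, B2–B5, B1–B6, B5–B7
Every bag has size at most 4, so the width is 4 − 1 = 3 and tw(G) ≤ 3. For the lower bound, the 4 vertices {1, 3, 5, 9} are pairwise adjacent, and any tree decomposition puts a clique entirely inside one bag — forcing width ≥ 3. Combining the bounds, tw(G) = 3.

3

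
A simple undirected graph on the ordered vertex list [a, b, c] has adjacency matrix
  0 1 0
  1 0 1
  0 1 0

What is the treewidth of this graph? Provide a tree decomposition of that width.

Treewidth 1.
One such decomposition:
Bags: B1 = {b, c}  B2 = {a, b}
Tree: B1–B2

Every bag has size at most 2, so the width is 2 − 1 = 1 and tw(G) ≤ 1. G has an edge, so its treewidth is at least 1. Combining the bounds, tw(G) = 1.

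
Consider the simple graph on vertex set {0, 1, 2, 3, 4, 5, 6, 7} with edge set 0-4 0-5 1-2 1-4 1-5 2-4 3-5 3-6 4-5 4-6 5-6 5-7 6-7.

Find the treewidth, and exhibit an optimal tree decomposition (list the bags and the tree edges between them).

The largest bag has 3 vertices, giving width 2; this decomposition certifies tw(G) ≤ 2. For the lower bound, the 3 vertices {1, 2, 4} are pairwise adjacent, and any tree decomposition puts a clique entirely inside one bag — forcing width ≥ 2. Hence tw(G) = 2 exactly.

Treewidth 2.
One optimal decomposition is:
Bags: B1 = {0, 4, 5}  B2 = {1, 4, 5}  B3 = {1, 2, 4}  B4 = {4, 5, 6}  B5 = {5, 6, 7}  B6 = {3, 5, 6}
Tree: B1–B2, B2–B3, B2–B4, B4–B5, B4–B6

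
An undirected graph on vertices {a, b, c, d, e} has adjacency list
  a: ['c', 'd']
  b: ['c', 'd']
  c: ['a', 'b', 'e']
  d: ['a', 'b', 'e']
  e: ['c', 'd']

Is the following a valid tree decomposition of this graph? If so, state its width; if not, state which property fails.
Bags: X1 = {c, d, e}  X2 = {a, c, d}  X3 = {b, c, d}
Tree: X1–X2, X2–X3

Every vertex of G appears in some bag (union = {a, b, c, d, e}); every edge is covered by a bag; and for each vertex v the set of bags containing v is connected in the bag tree. The decomposition is therefore valid. The largest bag has 3 vertices, so the width is 2.

Yes; width 2.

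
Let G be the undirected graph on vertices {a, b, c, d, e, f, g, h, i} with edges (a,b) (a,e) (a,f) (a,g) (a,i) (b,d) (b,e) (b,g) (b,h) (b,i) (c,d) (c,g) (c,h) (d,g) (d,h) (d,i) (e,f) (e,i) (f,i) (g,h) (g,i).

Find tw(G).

A width-3 tree decomposition is:
Bags: B1 = {a, b, g, i}  B2 = {b, d, g, i}  B3 = {a, b, e, i}  B4 = {b, d, g, h}  B5 = {c, d, g, h}  B6 = {a, e, f, i}
Tree: B1–B2, B1–B3, B2–B4, B4–B5, B3–B6
Every bag has size at most 4, so the width is 4 − 1 = 3 and tw(G) ≤ 3. On the other hand G contains the 4-clique {c, d, g, h}. A clique must lie in a single bag of any decomposition, so no decomposition can have width below 3. Hence tw(G) = 3 exactly.

3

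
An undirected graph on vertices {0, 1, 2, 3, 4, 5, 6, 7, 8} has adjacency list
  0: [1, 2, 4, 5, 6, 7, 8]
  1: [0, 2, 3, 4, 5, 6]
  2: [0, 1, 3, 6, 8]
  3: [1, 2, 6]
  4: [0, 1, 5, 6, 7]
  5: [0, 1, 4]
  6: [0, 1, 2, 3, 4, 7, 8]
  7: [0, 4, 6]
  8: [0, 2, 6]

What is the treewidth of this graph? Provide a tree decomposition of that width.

Every bag has size at most 4, so the width is 4 − 1 = 3 and tw(G) ≤ 3. On the other hand G contains the 4-clique {0, 1, 4, 5}. A clique must lie in a single bag of any decomposition, so no decomposition can have width below 3. The upper and lower bounds meet at 3, so that is the treewidth.

Treewidth 3.
Bags: B1 = {0, 1, 2, 6}  B2 = {0, 2, 6, 8}  B3 = {0, 1, 4, 6}  B4 = {0, 4, 6, 7}  B5 = {1, 2, 3, 6}  B6 = {0, 1, 4, 5}
Tree: B1–B2, B1–B3, B3–B4, B1–B5, B3–B6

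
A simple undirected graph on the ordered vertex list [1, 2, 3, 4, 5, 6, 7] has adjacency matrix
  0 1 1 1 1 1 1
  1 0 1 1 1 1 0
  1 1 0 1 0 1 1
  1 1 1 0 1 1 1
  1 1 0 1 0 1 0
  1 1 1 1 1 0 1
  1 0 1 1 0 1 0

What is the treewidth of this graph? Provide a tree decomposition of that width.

Each bag holds 5 vertices, so the decomposition has width 4, which upper-bounds the treewidth. On the other hand G contains the 5-clique {1, 2, 3, 4, 6}. A clique must lie in a single bag of any decomposition, so no decomposition can have width below 4. Therefore the treewidth is 4.

Treewidth 4.
One optimal decomposition is:
Bags: B1 = {1, 2, 3, 4, 6}  B2 = {1, 3, 4, 6, 7}  B3 = {1, 2, 4, 5, 6}
Tree: B1–B2, B1–B3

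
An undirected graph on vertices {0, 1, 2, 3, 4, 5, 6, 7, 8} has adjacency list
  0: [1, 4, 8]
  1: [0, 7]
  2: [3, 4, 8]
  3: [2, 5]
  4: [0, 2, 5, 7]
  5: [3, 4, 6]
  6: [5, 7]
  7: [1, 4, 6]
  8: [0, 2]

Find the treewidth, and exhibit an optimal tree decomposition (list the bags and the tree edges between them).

Each bag holds 4 vertices, so the decomposition has width 3, which upper-bounds the treewidth. For the lower bound: the 4 vertex sets {0,1,8}, {2}, {4}, {3,5,6,7} are disjoint, each induces a connected subgraph, and every pair is joined by at least one edge of G. Contracting each set to a single vertex therefore yields K_{4} as a minor, and since treewidth is minor-monotone, tw(G) ≥ tw(K_{4}) = 3. The upper and lower bounds meet at 3, so that is the treewidth.

Treewidth 3.
One such decomposition:
Bags: B1 = {0, 1, 2, 8}  B2 = {0, 1, 2, 4}  B3 = {1, 2, 4, 7}  B4 = {2, 3, 4, 7}  B5 = {3, 4, 5, 7}  B6 = {3, 5, 6, 7}
Tree: B1–B2, B2–B3, B3–B4, B4–B5, B5–B6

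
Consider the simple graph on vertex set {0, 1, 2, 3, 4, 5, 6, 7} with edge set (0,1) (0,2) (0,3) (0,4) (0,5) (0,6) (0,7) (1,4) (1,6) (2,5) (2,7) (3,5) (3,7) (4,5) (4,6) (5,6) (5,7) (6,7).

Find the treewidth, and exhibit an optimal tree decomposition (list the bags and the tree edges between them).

The largest bag has 4 vertices, giving width 3; this decomposition certifies tw(G) ≤ 3. For the lower bound, the 4 vertices {0, 1, 4, 6} are pairwise adjacent, and any tree decomposition puts a clique entirely inside one bag — forcing width ≥ 3. Therefore the treewidth is 3.

Treewidth 3.
One optimal decomposition is:
Bags: B1 = {0, 4, 5, 6}  B2 = {0, 5, 6, 7}  B3 = {0, 3, 5, 7}  B4 = {0, 1, 4, 6}  B5 = {0, 2, 5, 7}
Tree: B1–B2, B2–B3, B1–B4, B3–B5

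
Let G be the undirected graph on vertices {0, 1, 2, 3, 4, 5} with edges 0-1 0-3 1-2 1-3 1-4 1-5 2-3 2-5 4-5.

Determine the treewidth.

A width-2 tree decomposition is:
Bags: B1 = {0, 1, 3}  B2 = {1, 2, 3}  B3 = {1, 2, 5}  B4 = {1, 4, 5}
Tree: B1–B2, B2–B3, B3–B4
Every bag has size at most 3, so the width is 3 − 1 = 2 and tw(G) ≤ 2. On the other hand G contains the 3-clique {0, 1, 3}. A clique must lie in a single bag of any decomposition, so no decomposition can have width below 2. Combining the bounds, tw(G) = 2.

2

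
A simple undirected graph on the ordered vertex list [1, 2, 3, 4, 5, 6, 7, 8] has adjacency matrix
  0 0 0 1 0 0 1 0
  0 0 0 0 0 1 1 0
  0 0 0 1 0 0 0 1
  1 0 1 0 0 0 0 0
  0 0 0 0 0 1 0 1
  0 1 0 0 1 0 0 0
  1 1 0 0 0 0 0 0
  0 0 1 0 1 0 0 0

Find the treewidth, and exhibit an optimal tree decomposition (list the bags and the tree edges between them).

Treewidth 2.
Bags: B1 = {2, 6, 7}  B2 = {5, 6, 7}  B3 = {5, 7, 8}  B4 = {3, 7, 8}  B5 = {3, 4, 7}  B6 = {1, 4, 7}
Tree: B1–B2, B2–B3, B3–B4, B4–B5, B5–B6

Every bag has size at most 3, so the width is 3 − 1 = 2 and tw(G) ≤ 2. Since 7–2–6–5–8–3–4–1–7 is a cycle in G, G is not acyclic. Forests are exactly the graphs of treewidth ≤ 1, so tw(G) ≥ 2. Hence tw(G) = 2 exactly.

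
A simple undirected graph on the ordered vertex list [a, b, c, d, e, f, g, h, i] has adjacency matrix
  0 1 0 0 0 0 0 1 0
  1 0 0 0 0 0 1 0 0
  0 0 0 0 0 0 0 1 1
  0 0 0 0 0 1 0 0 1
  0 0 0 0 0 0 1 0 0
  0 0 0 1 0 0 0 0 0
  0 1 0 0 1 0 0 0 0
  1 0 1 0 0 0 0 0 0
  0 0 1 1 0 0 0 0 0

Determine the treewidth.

A width-1 tree decomposition is:
Bags: B1 = {d, f}  B2 = {d, i}  B3 = {c, i}  B4 = {c, h}  B5 = {a, h}  B6 = {a, b}  B7 = {b, g}  B8 = {e, g}
Tree: B1–B2, B2–B3, B3–B4, B4–B5, B5–B6, B6–B7, B7–B8
Every bag has size at most 2, so the width is 2 − 1 = 1 and tw(G) ≤ 1. Any graph with an edge has treewidth ≥ 1, and G has the edge f–d. Therefore the treewidth is 1.

1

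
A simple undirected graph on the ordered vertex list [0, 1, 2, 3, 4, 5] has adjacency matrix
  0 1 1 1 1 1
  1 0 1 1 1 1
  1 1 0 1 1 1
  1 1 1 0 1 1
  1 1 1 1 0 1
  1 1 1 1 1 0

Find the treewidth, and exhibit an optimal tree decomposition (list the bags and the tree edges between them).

Treewidth 5.
One optimal decomposition is:
Bags: B1 = {0, 1, 2, 3, 4, 5}
Tree: (single bag)

With just one bag of size 6, the width is 6 − 1 = 5, so tw(G) ≤ 5. Conversely, {0, 1, 2, 3, 4, 5} is a clique of size 6, and the vertices of any clique must share a bag in every tree decomposition; so some bag has ≥ 6 vertices and tw(G) ≥ 5. The upper and lower bounds meet at 5, so that is the treewidth.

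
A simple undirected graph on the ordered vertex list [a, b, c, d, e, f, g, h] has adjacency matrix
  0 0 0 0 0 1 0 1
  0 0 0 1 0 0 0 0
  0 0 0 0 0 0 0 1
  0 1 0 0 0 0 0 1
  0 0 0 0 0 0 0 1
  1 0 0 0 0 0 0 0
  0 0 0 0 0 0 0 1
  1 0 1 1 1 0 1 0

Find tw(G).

A width-1 tree decomposition is:
Bags: B1 = {c, h}  B2 = {g, h}  B3 = {d, h}  B4 = {a, h}  B5 = {b, d}  B6 = {a, f}  B7 = {e, h}
Tree: B1–B2, B1–B3, B1–B4, B3–B5, B4–B6, B2–B7
Each bag holds 2 vertices, so the decomposition has width 1, which upper-bounds the treewidth. Since G has at least one edge (e.g. c–h), it is not an edgeless graph, so tw(G) ≥ 1. The upper and lower bounds meet at 1, so that is the treewidth.

1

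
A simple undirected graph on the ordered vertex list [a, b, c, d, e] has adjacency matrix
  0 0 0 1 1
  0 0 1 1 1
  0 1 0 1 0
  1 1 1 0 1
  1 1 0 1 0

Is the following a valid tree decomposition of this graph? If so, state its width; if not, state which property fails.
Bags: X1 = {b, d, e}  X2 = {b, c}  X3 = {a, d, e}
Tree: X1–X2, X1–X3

A tree decomposition must satisfy three properties: every vertex lies in some bag; for every edge, both endpoints lie together in some bag; and for every vertex, the bags containing it form a connected subtree. Here edge (d,c) lies in no bag, so the decomposition is invalid.

No — edge (d,c) lies in no bag.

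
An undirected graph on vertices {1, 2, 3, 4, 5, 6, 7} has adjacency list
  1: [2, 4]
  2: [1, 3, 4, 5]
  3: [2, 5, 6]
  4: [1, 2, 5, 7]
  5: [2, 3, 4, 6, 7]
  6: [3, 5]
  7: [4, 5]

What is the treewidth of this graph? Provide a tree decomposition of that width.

Treewidth 2.
One optimal decomposition is:
Bags: B1 = {2, 4, 5}  B2 = {1, 2, 4}  B3 = {4, 5, 7}  B4 = {2, 3, 5}  B5 = {3, 5, 6}
Tree: B1–B2, B1–B3, B1–B4, B4–B5

Each bag holds 3 vertices, so the decomposition has width 2, which upper-bounds the treewidth. For the lower bound, the 3 vertices {1, 2, 4} are pairwise adjacent, and any tree decomposition puts a clique entirely inside one bag — forcing width ≥ 2. Combining the bounds, tw(G) = 2.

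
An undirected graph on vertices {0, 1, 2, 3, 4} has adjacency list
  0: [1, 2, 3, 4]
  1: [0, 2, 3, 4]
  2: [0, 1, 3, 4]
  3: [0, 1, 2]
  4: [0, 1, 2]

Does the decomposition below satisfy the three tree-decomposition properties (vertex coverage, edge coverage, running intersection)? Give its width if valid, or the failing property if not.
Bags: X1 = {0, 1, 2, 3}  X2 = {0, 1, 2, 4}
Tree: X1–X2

Every vertex of G appears in some bag (union = {0, 1, 2, 3, 4}); every edge is covered by a bag; and for each vertex v the set of bags containing v is connected in the bag tree. The decomposition is therefore valid. The largest bag has 4 vertices, so the width is 3.

Yes; width 3.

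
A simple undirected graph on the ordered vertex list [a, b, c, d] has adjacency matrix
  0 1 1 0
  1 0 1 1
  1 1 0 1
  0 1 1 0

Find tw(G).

2

A width-2 tree decomposition is:
Bags: B1 = {b, c, d}  B2 = {a, b, c}
Tree: B1–B2
Every bag has size at most 3, so the width is 3 − 1 = 2 and tw(G) ≤ 2. For the lower bound, the 3 vertices {b, c, d} are pairwise adjacent, and any tree decomposition puts a clique entirely inside one bag — forcing width ≥ 2. Therefore the treewidth is 2.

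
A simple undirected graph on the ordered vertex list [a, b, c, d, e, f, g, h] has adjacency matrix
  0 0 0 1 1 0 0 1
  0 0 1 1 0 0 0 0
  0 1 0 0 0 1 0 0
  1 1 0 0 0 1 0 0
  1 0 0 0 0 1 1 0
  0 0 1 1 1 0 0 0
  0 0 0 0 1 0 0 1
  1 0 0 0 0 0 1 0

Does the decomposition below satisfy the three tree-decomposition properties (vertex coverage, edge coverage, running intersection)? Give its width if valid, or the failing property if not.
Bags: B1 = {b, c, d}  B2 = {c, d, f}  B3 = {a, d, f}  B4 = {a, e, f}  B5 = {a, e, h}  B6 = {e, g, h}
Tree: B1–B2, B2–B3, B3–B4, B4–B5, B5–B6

Yes; width 2.

Vertex coverage: the bags together contain {a, b, c, d, e, f, g, h}, the full vertex set. Edge coverage: each edge of G has both endpoints in at least one bag. Running intersection: for every vertex, the bags containing it form a connected subtree. All three properties hold, so this is a valid tree decomposition of width max|bag| − 1 = 2, and hence tw(G) ≤ 2.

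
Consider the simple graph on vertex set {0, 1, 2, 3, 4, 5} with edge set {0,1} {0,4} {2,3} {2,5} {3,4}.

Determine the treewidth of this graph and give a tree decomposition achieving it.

Treewidth 1.
Bags: B1 = {0, 1}  B2 = {0, 4}  B3 = {3, 4}  B4 = {2, 3}  B5 = {2, 5}
Tree: B1–B2, B2–B3, B3–B4, B4–B5

The largest bag has 2 vertices, giving width 1; this decomposition certifies tw(G) ≤ 1. Since G has at least one edge (e.g. 1–0), it is not an edgeless graph, so tw(G) ≥ 1. Therefore the treewidth is 1.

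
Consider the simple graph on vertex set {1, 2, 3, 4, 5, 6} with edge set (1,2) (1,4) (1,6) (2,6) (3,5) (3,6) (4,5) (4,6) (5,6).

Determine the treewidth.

2

A width-2 tree decomposition is:
Bags: B1 = {1, 4, 6}  B2 = {1, 2, 6}  B3 = {4, 5, 6}  B4 = {3, 5, 6}
Tree: B1–B2, B1–B3, B3–B4
Each bag holds 3 vertices, so the decomposition has width 2, which upper-bounds the treewidth. For the lower bound, the 3 vertices {1, 2, 6} are pairwise adjacent, and any tree decomposition puts a clique entirely inside one bag — forcing width ≥ 2. Therefore the treewidth is 2.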